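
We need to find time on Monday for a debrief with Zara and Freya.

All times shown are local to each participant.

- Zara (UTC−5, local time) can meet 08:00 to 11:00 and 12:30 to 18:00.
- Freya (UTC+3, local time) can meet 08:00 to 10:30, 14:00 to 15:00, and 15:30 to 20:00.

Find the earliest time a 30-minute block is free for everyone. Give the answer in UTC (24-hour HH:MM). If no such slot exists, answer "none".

13:00

Zara → UTC: 13:00–16:00, 17:30–23:00.
Freya → UTC: 05:00–07:30, 11:00–12:00, 12:30–17:00.
Zara ∩ Freya: 13:00–16:00.
Windows ≥ 30 min: 13:00–16:00.
Earliest such window starts at 13:00.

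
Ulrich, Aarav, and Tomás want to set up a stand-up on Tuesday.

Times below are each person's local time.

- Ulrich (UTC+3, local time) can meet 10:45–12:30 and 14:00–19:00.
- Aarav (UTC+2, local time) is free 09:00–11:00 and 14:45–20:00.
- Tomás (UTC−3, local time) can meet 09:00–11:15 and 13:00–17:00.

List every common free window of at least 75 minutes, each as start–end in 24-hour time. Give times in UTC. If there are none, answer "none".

12:45–14:15

Ulrich → UTC: 07:45–09:30, 11:00–16:00.
Aarav → UTC: 07:00–09:00, 12:45–18:00.
Tomás → UTC: 12:00–14:15, 16:00–20:00.
Ulrich ∩ Aarav: 07:45–09:00, 12:45–16:00.
Ulrich ∩ Aarav ∩ Tomás: 12:45–14:15.
Windows ≥ 75 min: 12:45–14:15.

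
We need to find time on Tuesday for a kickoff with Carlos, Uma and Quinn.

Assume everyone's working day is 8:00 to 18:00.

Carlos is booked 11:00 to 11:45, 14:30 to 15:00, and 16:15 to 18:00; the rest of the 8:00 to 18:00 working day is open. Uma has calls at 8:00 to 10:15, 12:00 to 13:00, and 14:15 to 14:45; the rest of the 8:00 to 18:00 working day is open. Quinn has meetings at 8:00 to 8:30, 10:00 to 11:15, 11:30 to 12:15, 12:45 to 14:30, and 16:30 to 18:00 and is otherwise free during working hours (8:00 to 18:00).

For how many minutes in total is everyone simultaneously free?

Carlos free within 08:00–18:00: 08:00–11:00, 11:45–14:30, 15:00–16:15.
Uma free within 08:00–18:00: 10:15–12:00, 13:00–14:15, 14:45–18:00.
Quinn free within 08:00–18:00: 08:30–10:00, 11:15–11:30, 12:15–12:45, 14:30–16:30.
Carlos ∩ Uma: 10:15–11:00, 11:45–12:00, 13:00–14:15, 15:00–16:15.
Carlos ∩ Uma ∩ Quinn: 15:00–16:15.
Total common minutes: 75.

75 minutes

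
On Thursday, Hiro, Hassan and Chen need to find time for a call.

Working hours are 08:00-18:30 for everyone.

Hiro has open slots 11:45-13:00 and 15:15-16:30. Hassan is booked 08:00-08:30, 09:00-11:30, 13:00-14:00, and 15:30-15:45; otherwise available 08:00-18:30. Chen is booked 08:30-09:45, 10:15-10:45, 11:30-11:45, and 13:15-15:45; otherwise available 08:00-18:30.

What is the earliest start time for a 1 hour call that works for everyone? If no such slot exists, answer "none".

11:45

Hassan free within 08:00–18:30: 08:30–09:00, 11:30–13:00, 14:00–15:30, 15:45–18:30.
Chen free within 08:00–18:30: 08:00–08:30, 09:45–10:15, 10:45–11:30, 11:45–13:15, 15:45–18:30.
Hiro ∩ Hassan: 11:45–13:00, 15:15–15:30, 15:45–16:30.
Hiro ∩ Hassan ∩ Chen: 11:45–13:00, 15:45–16:30.
Windows ≥ 60 min: 11:45–13:00.
Earliest such window starts at 11:45.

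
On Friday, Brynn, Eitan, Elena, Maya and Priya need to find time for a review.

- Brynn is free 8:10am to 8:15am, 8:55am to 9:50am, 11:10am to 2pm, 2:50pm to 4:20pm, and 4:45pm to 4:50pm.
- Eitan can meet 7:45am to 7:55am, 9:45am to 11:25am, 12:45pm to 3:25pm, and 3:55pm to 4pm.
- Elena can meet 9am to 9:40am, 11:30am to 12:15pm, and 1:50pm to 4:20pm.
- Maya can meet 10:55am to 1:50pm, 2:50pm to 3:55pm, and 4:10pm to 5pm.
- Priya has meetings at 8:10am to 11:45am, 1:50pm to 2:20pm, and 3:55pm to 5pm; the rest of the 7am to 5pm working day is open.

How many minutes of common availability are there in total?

Priya free within 07:00–17:00: 07:00–08:10, 11:45–13:50, 14:20–15:55.
Brynn ∩ Eitan: 09:45–09:50, 11:10–11:25, 12:45–14:00, 14:50–15:25, 15:55–16:00.
Brynn ∩ Eitan ∩ Elena: 13:50–14:00, 14:50–15:25, 15:55–16:00.
Brynn ∩ Eitan ∩ Elena ∩ Maya: 14:50–15:25.
Brynn ∩ Eitan ∩ Elena ∩ Maya ∩ Priya: 14:50–15:25.
Total common minutes: 35.

35 minutes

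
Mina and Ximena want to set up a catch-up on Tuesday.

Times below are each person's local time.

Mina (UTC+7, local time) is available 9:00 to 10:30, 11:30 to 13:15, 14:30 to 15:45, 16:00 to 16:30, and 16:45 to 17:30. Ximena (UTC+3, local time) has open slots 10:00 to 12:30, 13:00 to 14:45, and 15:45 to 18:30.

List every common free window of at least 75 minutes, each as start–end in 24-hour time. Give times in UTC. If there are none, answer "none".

Mina → UTC: 02:00–03:30, 04:30–06:15, 07:30–08:45, 09:00–09:30, 09:45–10:30.
Ximena → UTC: 07:00–09:30, 10:00–11:45, 12:45–15:30.
Mina ∩ Ximena: 07:30–08:45, 09:00–09:30, 10:00–10:30.
Windows ≥ 75 min: 07:30–08:45.

07:30–08:45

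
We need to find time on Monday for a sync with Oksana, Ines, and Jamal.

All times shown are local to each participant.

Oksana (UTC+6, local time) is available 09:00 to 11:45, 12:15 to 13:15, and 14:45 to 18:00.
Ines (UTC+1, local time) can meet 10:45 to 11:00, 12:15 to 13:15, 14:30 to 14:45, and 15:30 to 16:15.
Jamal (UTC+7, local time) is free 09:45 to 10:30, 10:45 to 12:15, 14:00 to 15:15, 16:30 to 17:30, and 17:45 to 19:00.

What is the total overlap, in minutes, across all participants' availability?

Oksana → UTC: 03:00–05:45, 06:15–07:15, 08:45–12:00.
Ines → UTC: 09:45–10:00, 11:15–12:15, 13:30–13:45, 14:30–15:15.
Jamal → UTC: 02:45–03:30, 03:45–05:15, 07:00–08:15, 09:30–10:30, 10:45–12:00.
Oksana ∩ Ines: 09:45–10:00, 11:15–12:00.
Oksana ∩ Ines ∩ Jamal: 09:45–10:00, 11:15–12:00.
Total common minutes: 15 + 45 = 60.

60 minutes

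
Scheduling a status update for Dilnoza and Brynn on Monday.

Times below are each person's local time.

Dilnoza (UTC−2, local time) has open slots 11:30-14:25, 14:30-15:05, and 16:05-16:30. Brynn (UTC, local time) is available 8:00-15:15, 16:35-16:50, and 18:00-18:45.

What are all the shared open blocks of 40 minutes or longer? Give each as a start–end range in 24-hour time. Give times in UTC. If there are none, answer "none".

13:30–15:15

Dilnoza → UTC: 13:30–16:25, 16:30–17:05, 18:05–18:30.
Brynn → UTC: 08:00–15:15, 16:35–16:50, 18:00–18:45.
Dilnoza ∩ Brynn: 13:30–15:15, 16:35–16:50, 18:05–18:30.
Windows ≥ 40 min: 13:30–15:15.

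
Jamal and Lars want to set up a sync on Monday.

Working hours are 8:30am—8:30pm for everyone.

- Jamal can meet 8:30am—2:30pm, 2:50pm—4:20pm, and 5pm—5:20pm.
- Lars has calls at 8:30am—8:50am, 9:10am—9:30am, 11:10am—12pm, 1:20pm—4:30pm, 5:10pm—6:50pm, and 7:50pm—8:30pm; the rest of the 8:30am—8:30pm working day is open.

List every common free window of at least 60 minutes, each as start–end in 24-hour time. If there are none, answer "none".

Lars free within 08:30–20:30: 08:50–09:10, 09:30–11:10, 12:00–13:20, 16:30–17:10, 18:50–19:50.
Jamal ∩ Lars: 08:50–09:10, 09:30–11:10, 12:00–13:20, 17:00–17:10.
Windows ≥ 60 min: 09:30–11:10, 12:00–13:20.

09:30–11:10, 12:00–13:20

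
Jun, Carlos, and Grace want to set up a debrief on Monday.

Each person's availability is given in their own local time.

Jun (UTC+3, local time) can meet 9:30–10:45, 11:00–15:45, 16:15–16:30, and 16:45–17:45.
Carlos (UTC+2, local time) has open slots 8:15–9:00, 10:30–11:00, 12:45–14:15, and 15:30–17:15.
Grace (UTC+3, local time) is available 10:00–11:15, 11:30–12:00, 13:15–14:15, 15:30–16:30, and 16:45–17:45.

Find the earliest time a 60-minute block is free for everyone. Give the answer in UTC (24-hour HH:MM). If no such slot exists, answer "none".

13:45

Jun → UTC: 06:30–07:45, 08:00–12:45, 13:15–13:30, 13:45–14:45.
Carlos → UTC: 06:15–07:00, 08:30–09:00, 10:45–12:15, 13:30–15:15.
Grace → UTC: 07:00–08:15, 08:30–09:00, 10:15–11:15, 12:30–13:30, 13:45–14:45.
Jun ∩ Carlos: 06:30–07:00, 08:30–09:00, 10:45–12:15, 13:45–14:45.
Jun ∩ Carlos ∩ Grace: 08:30–09:00, 10:45–11:15, 13:45–14:45.
Windows ≥ 60 min: 13:45–14:45.
Earliest such window starts at 13:45.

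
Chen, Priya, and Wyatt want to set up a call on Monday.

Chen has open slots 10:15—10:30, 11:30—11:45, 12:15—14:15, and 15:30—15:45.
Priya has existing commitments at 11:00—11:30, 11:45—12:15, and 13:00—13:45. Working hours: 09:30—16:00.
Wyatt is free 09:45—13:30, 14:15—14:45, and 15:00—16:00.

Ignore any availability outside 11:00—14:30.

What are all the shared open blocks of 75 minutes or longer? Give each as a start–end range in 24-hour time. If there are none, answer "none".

none

Priya free within 09:30–16:00: 09:30–11:00, 11:30–11:45, 12:15–13:00, 13:45–16:00.
Chen ∩ Priya: 10:15–10:30, 11:30–11:45, 12:15–13:00, 13:45–14:15, 15:30–15:45.
Chen ∩ Priya ∩ Wyatt: 10:15–10:30, 11:30–11:45, 12:15–13:00, 15:30–15:45.
Restricted to 11:00–14:30: 11:30–11:45, 12:15–13:00.
Windows ≥ 75 min: (none).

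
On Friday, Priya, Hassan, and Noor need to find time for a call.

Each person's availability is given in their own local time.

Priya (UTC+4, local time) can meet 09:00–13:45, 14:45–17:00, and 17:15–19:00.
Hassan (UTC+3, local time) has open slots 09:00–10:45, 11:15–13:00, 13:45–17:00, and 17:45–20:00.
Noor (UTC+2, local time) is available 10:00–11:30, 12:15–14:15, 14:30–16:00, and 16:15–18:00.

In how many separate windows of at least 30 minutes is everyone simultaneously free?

4

Priya → UTC: 05:00–09:45, 10:45–13:00, 13:15–15:00.
Hassan → UTC: 06:00–07:45, 08:15–10:00, 10:45–14:00, 14:45–17:00.
Noor → UTC: 08:00–09:30, 10:15–12:15, 12:30–14:00, 14:15–16:00.
Priya ∩ Hassan: 06:00–07:45, 08:15–09:45, 10:45–13:00, 13:15–14:00, 14:45–15:00.
Priya ∩ Hassan ∩ Noor: 08:15–09:30, 10:45–12:15, 12:30–13:00, 13:15–14:00, 14:45–15:00.
Windows ≥ 30 min: 08:15–09:30, 10:45–12:15, 12:30–13:00, 13:15–14:00.
That's 4 windows.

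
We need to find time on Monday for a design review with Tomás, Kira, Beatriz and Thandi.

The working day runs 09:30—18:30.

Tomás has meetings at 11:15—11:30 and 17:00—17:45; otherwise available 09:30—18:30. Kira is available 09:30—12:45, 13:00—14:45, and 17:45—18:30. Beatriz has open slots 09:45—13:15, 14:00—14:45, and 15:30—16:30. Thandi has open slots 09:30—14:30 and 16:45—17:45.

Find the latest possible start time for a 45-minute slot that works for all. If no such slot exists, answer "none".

Tomás free within 09:30–18:30: 09:30–11:15, 11:30–17:00, 17:45–18:30.
Tomás ∩ Kira: 09:30–11:15, 11:30–12:45, 13:00–14:45, 17:45–18:30.
Tomás ∩ Kira ∩ Beatriz: 09:45–11:15, 11:30–12:45, 13:00–13:15, 14:00–14:45.
Tomás ∩ Kira ∩ Beatriz ∩ Thandi: 09:45–11:15, 11:30–12:45, 13:00–13:15, 14:00–14:30.
Windows ≥ 45 min: 09:45–11:15, 11:30–12:45.
Latest start in the last window 11:30–12:45 is 12:45 − 45 min = 12:00.

12:00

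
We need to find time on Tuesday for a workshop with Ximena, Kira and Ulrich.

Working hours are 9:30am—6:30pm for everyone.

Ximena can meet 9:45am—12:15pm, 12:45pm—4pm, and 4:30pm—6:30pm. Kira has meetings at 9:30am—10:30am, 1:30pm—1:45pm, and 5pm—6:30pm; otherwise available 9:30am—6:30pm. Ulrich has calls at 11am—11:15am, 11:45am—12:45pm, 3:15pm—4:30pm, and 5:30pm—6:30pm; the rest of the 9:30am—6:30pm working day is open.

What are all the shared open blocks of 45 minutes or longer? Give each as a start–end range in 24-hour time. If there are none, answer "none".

Kira free within 09:30–18:30: 10:30–13:30, 13:45–17:00.
Ulrich free within 09:30–18:30: 09:30–11:00, 11:15–11:45, 12:45–15:15, 16:30–17:30.
Ximena ∩ Kira: 10:30–12:15, 12:45–13:30, 13:45–16:00, 16:30–17:00.
Ximena ∩ Kira ∩ Ulrich: 10:30–11:00, 11:15–11:45, 12:45–13:30, 13:45–15:15, 16:30–17:00.
Windows ≥ 45 min: 12:45–13:30, 13:45–15:15.

12:45–13:30, 13:45–15:15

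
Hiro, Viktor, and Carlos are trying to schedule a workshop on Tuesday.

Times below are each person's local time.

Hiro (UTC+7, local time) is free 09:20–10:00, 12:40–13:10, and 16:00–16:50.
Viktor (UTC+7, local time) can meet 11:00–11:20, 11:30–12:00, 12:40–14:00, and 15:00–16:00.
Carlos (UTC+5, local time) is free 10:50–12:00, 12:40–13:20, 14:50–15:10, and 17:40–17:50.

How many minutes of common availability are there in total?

Hiro → UTC: 02:20–03:00, 05:40–06:10, 09:00–09:50.
Viktor → UTC: 04:00–04:20, 04:30–05:00, 05:40–07:00, 08:00–09:00.
Carlos → UTC: 05:50–07:00, 07:40–08:20, 09:50–10:10, 12:40–12:50.
Hiro ∩ Viktor: 05:40–06:10.
Hiro ∩ Viktor ∩ Carlos: 05:50–06:10.
Total common minutes: 20.

20 minutes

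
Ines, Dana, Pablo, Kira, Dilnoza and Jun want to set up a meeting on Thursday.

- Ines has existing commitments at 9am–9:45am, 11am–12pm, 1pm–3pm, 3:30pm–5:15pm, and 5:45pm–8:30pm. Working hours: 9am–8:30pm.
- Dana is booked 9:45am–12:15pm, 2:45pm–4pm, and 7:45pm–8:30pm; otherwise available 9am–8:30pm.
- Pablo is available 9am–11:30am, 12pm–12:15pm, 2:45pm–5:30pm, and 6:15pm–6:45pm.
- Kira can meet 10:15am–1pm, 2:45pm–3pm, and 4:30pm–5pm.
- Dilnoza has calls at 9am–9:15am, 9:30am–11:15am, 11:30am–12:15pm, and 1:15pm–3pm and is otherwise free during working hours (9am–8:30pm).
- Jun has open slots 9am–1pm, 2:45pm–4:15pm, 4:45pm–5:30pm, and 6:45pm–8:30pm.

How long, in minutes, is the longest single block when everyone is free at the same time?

0 minutes

Ines free within 09:00–20:30: 09:45–11:00, 12:00–13:00, 15:00–15:30, 17:15–17:45.
Dana free within 09:00–20:30: 09:00–09:45, 12:15–14:45, 16:00–19:45.
Dilnoza free within 09:00–20:30: 09:15–09:30, 11:15–11:30, 12:15–13:15, 15:00–20:30.
Ines ∩ Dana: 12:15–13:00, 17:15–17:45.
Ines ∩ Dana ∩ Pablo: 17:15–17:30.
Ines ∩ Dana ∩ Pablo ∩ Kira: (none).
Ines ∩ Dana ∩ Pablo ∩ Kira ∩ Dilnoza: (none).
Ines ∩ Dana ∩ Pablo ∩ Kira ∩ Dilnoza ∩ Jun: (none).
No common window.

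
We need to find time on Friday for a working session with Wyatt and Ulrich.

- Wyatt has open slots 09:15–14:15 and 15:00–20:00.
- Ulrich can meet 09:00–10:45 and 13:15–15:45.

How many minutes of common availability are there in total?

Wyatt ∩ Ulrich: 09:15–10:45, 13:15–14:15, 15:00–15:45.
Total common minutes: 90 + 60 + 45 = 195.

195 minutes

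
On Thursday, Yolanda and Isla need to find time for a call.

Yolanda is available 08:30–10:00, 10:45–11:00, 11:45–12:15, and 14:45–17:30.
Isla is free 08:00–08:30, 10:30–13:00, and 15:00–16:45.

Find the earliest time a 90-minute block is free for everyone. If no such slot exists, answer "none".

15:00

Yolanda ∩ Isla: 10:45–11:00, 11:45–12:15, 15:00–16:45.
Windows ≥ 90 min: 15:00–16:45.
Earliest such window starts at 15:00.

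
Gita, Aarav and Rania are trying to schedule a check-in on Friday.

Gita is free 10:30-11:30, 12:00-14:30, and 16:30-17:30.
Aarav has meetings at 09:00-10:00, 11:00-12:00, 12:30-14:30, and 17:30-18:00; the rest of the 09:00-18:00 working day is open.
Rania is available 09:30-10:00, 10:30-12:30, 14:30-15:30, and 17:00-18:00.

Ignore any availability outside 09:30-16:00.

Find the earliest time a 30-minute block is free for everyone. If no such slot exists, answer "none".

Aarav free within 09:00–18:00: 10:00–11:00, 12:00–12:30, 14:30–17:30.
Gita ∩ Aarav: 10:30–11:00, 12:00–12:30, 16:30–17:30.
Gita ∩ Aarav ∩ Rania: 10:30–11:00, 12:00–12:30, 17:00–17:30.
Restricted to 09:30–16:00: 10:30–11:00, 12:00–12:30.
Windows ≥ 30 min: 10:30–11:00, 12:00–12:30.
Earliest such window starts at 10:30.

10:30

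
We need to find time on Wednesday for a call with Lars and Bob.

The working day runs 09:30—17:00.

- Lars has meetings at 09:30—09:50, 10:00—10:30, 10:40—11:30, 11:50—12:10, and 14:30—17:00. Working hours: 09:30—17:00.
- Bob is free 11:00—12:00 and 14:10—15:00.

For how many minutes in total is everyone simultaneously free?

40 minutes

Lars free within 09:30–17:00: 09:50–10:00, 10:30–10:40, 11:30–11:50, 12:10–14:30.
Lars ∩ Bob: 11:30–11:50, 14:10–14:30.
Total common minutes: 20 + 20 = 40.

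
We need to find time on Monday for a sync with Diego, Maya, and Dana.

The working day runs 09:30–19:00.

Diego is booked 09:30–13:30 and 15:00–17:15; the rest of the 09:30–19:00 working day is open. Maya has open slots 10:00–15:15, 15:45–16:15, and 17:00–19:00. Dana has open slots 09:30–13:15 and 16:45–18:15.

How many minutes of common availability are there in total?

Diego free within 09:30–19:00: 13:30–15:00, 17:15–19:00.
Diego ∩ Maya: 13:30–15:00, 17:15–19:00.
Diego ∩ Maya ∩ Dana: 17:15–18:15.
Total common minutes: 60.

60 minutes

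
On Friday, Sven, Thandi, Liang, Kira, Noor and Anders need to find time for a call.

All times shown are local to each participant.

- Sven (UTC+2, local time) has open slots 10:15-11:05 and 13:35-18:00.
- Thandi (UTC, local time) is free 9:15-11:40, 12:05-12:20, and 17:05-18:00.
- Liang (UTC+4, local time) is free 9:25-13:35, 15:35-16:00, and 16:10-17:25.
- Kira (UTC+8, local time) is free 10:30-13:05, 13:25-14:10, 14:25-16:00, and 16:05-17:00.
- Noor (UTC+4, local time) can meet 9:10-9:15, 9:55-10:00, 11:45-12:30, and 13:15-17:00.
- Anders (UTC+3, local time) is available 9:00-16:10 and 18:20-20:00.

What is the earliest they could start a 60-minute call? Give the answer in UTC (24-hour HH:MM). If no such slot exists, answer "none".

none

Sven → UTC: 08:15–09:05, 11:35–16:00.
Thandi → UTC: 09:15–11:40, 12:05–12:20, 17:05–18:00.
Liang → UTC: 05:25–09:35, 11:35–12:00, 12:10–13:25.
Kira → UTC: 02:30–05:05, 05:25–06:10, 06:25–08:00, 08:05–09:00.
Noor → UTC: 05:10–05:15, 05:55–06:00, 07:45–08:30, 09:15–13:00.
Anders → UTC: 06:00–13:10, 15:20–17:00.
Sven ∩ Thandi: 11:35–11:40, 12:05–12:20.
Sven ∩ Thandi ∩ Liang: 11:35–11:40, 12:10–12:20.
Sven ∩ Thandi ∩ Liang ∩ Kira: (none).
Sven ∩ Thandi ∩ Liang ∩ Kira ∩ Noor: (none).
Sven ∩ Thandi ∩ Liang ∩ Kira ∩ Noor ∩ Anders: (none).
Windows ≥ 60 min: (none).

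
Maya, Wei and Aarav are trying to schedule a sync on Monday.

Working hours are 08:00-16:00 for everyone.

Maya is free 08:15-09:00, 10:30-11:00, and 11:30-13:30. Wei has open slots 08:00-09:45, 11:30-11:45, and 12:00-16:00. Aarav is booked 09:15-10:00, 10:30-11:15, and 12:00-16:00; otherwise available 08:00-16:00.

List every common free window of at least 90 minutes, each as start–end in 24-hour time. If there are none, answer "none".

none

Aarav free within 08:00–16:00: 08:00–09:15, 10:00–10:30, 11:15–12:00.
Maya ∩ Wei: 08:15–09:00, 11:30–11:45, 12:00–13:30.
Maya ∩ Wei ∩ Aarav: 08:15–09:00, 11:30–11:45.
Windows ≥ 90 min: (none).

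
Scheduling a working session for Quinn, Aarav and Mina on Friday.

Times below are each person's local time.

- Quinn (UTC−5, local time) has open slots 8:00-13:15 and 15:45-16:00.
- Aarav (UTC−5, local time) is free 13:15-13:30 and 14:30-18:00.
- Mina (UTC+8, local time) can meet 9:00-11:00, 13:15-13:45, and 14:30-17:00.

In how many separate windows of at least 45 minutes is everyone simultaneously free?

0

Quinn → UTC: 13:00–18:15, 20:45–21:00.
Aarav → UTC: 18:15–18:30, 19:30–23:00.
Mina → UTC: 01:00–03:00, 05:15–05:45, 06:30–09:00.
Quinn ∩ Aarav: 20:45–21:00.
Quinn ∩ Aarav ∩ Mina: (none).
Windows ≥ 45 min: (none).
That's 0 windows.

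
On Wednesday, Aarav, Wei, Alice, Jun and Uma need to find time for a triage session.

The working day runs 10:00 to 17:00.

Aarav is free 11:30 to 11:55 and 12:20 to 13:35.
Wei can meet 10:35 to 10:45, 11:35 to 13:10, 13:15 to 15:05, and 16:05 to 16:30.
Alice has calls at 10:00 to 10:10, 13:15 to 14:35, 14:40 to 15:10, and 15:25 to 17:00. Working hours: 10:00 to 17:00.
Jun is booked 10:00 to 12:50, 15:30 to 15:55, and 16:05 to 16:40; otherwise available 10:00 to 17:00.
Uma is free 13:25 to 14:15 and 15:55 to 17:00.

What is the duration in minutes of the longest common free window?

Alice free within 10:00–17:00: 10:10–13:15, 14:35–14:40, 15:10–15:25.
Jun free within 10:00–17:00: 12:50–15:30, 15:55–16:05, 16:40–17:00.
Aarav ∩ Wei: 11:35–11:55, 12:20–13:10, 13:15–13:35.
Aarav ∩ Wei ∩ Alice: 11:35–11:55, 12:20–13:10.
Aarav ∩ Wei ∩ Alice ∩ Jun: 12:50–13:10.
Aarav ∩ Wei ∩ Alice ∩ Jun ∩ Uma: (none).
No common window.

0 minutes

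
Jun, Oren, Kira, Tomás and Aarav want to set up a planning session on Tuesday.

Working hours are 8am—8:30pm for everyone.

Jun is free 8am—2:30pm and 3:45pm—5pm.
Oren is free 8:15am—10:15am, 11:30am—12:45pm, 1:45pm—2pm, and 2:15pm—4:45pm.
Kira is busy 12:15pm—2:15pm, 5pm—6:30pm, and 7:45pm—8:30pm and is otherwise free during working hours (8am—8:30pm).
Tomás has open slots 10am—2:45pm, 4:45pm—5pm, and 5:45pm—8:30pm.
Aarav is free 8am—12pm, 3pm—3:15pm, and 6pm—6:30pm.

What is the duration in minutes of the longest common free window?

30 minutes

Kira free within 08:00–20:30: 08:00–12:15, 14:15–17:00, 18:30–19:45.
Jun ∩ Oren: 08:15–10:15, 11:30–12:45, 13:45–14:00, 14:15–14:30, 15:45–16:45.
Jun ∩ Oren ∩ Kira: 08:15–10:15, 11:30–12:15, 14:15–14:30, 15:45–16:45.
Jun ∩ Oren ∩ Kira ∩ Tomás: 10:00–10:15, 11:30–12:15, 14:15–14:30.
Jun ∩ Oren ∩ Kira ∩ Tomás ∩ Aarav: 10:00–10:15, 11:30–12:00.
Common window lengths: 15, 30 min; longest is 30.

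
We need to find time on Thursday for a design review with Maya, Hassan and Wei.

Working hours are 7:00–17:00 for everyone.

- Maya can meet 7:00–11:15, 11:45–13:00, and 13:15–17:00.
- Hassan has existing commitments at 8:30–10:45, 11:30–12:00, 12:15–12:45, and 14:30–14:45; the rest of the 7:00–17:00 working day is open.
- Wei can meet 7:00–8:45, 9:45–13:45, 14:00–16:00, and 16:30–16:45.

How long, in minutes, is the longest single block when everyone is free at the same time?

Hassan free within 07:00–17:00: 07:00–08:30, 10:45–11:30, 12:00–12:15, 12:45–14:30, 14:45–17:00.
Maya ∩ Hassan: 07:00–08:30, 10:45–11:15, 12:00–12:15, 12:45–13:00, 13:15–14:30, 14:45–17:00.
Maya ∩ Hassan ∩ Wei: 07:00–08:30, 10:45–11:15, 12:00–12:15, 12:45–13:00, 13:15–13:45, 14:00–14:30, 14:45–16:00, 16:30–16:45.
Common window lengths: 90, 30, 15, 15, 30, 30, 75, 15 min; longest is 90.

90 minutes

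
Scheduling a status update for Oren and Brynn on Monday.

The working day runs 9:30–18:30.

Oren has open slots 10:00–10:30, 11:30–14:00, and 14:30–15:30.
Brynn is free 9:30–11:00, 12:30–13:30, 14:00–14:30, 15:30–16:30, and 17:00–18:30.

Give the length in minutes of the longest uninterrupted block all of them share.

60 minutes

Oren ∩ Brynn: 10:00–10:30, 12:30–13:30.
Common window lengths: 30, 60 min; longest is 60.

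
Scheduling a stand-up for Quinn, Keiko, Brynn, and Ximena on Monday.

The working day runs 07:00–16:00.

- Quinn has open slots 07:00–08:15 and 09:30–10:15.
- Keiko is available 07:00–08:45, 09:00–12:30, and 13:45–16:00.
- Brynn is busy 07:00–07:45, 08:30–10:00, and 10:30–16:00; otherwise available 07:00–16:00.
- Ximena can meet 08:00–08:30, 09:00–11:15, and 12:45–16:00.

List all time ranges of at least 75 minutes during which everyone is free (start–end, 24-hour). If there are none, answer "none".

none

Brynn free within 07:00–16:00: 07:45–08:30, 10:00–10:30.
Quinn ∩ Keiko: 07:00–08:15, 09:30–10:15.
Quinn ∩ Keiko ∩ Brynn: 07:45–08:15, 10:00–10:15.
Quinn ∩ Keiko ∩ Brynn ∩ Ximena: 08:00–08:15, 10:00–10:15.
Windows ≥ 75 min: (none).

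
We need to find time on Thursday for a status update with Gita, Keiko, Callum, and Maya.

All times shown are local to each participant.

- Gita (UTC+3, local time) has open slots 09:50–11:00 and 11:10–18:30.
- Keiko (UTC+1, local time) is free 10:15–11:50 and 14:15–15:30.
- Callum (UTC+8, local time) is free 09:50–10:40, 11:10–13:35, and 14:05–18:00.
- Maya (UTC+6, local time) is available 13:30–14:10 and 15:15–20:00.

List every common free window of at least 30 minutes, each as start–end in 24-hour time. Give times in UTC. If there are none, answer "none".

09:15–10:00

Gita → UTC: 06:50–08:00, 08:10–15:30.
Keiko → UTC: 09:15–10:50, 13:15–14:30.
Callum → UTC: 01:50–02:40, 03:10–05:35, 06:05–10:00.
Maya → UTC: 07:30–08:10, 09:15–14:00.
Gita ∩ Keiko: 09:15–10:50, 13:15–14:30.
Gita ∩ Keiko ∩ Callum: 09:15–10:00.
Gita ∩ Keiko ∩ Callum ∩ Maya: 09:15–10:00.
Windows ≥ 30 min: 09:15–10:00.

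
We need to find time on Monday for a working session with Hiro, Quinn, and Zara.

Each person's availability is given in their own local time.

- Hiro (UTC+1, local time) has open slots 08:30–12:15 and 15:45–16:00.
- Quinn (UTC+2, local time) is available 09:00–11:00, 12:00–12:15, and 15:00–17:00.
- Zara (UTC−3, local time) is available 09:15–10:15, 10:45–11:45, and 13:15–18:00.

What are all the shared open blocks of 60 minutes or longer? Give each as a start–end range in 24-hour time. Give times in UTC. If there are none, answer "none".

none

Hiro → UTC: 07:30–11:15, 14:45–15:00.
Quinn → UTC: 07:00–09:00, 10:00–10:15, 13:00–15:00.
Zara → UTC: 12:15–13:15, 13:45–14:45, 16:15–21:00.
Hiro ∩ Quinn: 07:30–09:00, 10:00–10:15, 14:45–15:00.
Hiro ∩ Quinn ∩ Zara: (none).
Windows ≥ 60 min: (none).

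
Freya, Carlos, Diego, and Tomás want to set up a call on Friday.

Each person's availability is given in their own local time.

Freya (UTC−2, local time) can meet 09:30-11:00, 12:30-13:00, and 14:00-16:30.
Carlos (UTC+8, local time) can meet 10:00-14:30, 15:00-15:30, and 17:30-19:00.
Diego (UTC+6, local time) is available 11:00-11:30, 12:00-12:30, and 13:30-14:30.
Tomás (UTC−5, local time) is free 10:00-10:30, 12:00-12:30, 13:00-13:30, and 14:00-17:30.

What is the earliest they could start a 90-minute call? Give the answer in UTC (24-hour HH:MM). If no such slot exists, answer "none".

none

Freya → UTC: 11:30–13:00, 14:30–15:00, 16:00–18:30.
Carlos → UTC: 02:00–06:30, 07:00–07:30, 09:30–11:00.
Diego → UTC: 05:00–05:30, 06:00–06:30, 07:30–08:30.
Tomás → UTC: 15:00–15:30, 17:00–17:30, 18:00–18:30, 19:00–22:30.
Freya ∩ Carlos: (none).
Freya ∩ Carlos ∩ Diego: (none).
Freya ∩ Carlos ∩ Diego ∩ Tomás: (none).
Windows ≥ 90 min: (none).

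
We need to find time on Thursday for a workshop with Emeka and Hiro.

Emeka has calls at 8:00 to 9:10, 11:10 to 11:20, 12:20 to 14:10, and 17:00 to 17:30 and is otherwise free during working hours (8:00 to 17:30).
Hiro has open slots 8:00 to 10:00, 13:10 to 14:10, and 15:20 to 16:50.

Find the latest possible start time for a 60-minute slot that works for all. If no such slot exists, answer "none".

Emeka free within 08:00–17:30: 09:10–11:10, 11:20–12:20, 14:10–17:00.
Emeka ∩ Hiro: 09:10–10:00, 15:20–16:50.
Windows ≥ 60 min: 15:20–16:50.
Latest start in the last window 15:20–16:50 is 16:50 − 60 min = 15:50.

15:50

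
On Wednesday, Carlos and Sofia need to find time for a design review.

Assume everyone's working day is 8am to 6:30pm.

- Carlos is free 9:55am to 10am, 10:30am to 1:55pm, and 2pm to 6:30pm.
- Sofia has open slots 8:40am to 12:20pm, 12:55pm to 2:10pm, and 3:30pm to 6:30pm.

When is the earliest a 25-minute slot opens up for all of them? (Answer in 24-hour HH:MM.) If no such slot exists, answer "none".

10:30

Carlos ∩ Sofia: 09:55–10:00, 10:30–12:20, 12:55–13:55, 14:00–14:10, 15:30–18:30.
Windows ≥ 25 min: 10:30–12:20, 12:55–13:55, 15:30–18:30.
Earliest such window starts at 10:30.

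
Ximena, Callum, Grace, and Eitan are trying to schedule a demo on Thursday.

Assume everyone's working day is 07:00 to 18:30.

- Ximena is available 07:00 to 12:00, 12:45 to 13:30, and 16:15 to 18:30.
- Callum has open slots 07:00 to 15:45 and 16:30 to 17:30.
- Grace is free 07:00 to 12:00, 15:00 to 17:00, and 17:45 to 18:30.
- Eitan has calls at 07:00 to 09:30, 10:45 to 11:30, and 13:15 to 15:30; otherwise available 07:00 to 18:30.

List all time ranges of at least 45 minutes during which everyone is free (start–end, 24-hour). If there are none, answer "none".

09:30–10:45

Eitan free within 07:00–18:30: 09:30–10:45, 11:30–13:15, 15:30–18:30.
Ximena ∩ Callum: 07:00–12:00, 12:45–13:30, 16:30–17:30.
Ximena ∩ Callum ∩ Grace: 07:00–12:00, 16:30–17:00.
Ximena ∩ Callum ∩ Grace ∩ Eitan: 09:30–10:45, 11:30–12:00, 16:30–17:00.
Windows ≥ 45 min: 09:30–10:45.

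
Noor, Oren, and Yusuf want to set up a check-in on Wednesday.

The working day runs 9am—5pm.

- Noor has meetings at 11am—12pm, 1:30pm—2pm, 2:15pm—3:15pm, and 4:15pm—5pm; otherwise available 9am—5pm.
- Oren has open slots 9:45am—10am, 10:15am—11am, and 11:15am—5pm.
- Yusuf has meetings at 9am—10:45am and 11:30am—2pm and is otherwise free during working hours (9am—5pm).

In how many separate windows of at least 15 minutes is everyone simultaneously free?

3

Noor free within 09:00–17:00: 09:00–11:00, 12:00–13:30, 14:00–14:15, 15:15–16:15.
Yusuf free within 09:00–17:00: 10:45–11:30, 14:00–17:00.
Noor ∩ Oren: 09:45–10:00, 10:15–11:00, 12:00–13:30, 14:00–14:15, 15:15–16:15.
Noor ∩ Oren ∩ Yusuf: 10:45–11:00, 14:00–14:15, 15:15–16:15.
Windows ≥ 15 min: 10:45–11:00, 14:00–14:15, 15:15–16:15.
That's 3 windows.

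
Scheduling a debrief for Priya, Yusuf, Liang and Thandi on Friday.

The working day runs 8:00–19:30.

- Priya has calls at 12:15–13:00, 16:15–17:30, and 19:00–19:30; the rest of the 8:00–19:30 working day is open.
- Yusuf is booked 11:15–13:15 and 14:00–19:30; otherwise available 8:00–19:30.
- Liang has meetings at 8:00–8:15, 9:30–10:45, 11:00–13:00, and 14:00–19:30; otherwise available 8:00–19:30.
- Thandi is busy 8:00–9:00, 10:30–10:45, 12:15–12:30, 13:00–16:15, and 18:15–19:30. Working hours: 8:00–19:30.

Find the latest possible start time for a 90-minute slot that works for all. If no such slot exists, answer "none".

none

Priya free within 08:00–19:30: 08:00–12:15, 13:00–16:15, 17:30–19:00.
Yusuf free within 08:00–19:30: 08:00–11:15, 13:15–14:00.
Liang free within 08:00–19:30: 08:15–09:30, 10:45–11:00, 13:00–14:00.
Thandi free within 08:00–19:30: 09:00–10:30, 10:45–12:15, 12:30–13:00, 16:15–18:15.
Priya ∩ Yusuf: 08:00–11:15, 13:15–14:00.
Priya ∩ Yusuf ∩ Liang: 08:15–09:30, 10:45–11:00, 13:15–14:00.
Priya ∩ Yusuf ∩ Liang ∩ Thandi: 09:00–09:30, 10:45–11:00.
Windows ≥ 90 min: (none).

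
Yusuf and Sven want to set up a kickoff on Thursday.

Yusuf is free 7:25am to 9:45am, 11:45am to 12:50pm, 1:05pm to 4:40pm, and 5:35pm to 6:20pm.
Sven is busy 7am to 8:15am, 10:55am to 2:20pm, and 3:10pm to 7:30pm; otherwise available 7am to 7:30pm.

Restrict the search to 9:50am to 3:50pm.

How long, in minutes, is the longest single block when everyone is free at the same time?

Sven free within 07:00–19:30: 08:15–10:55, 14:20–15:10.
Yusuf ∩ Sven: 08:15–09:45, 14:20–15:10.
Restricted to 09:50–15:50: 14:20–15:10.
Single common window of 50 minutes.

50 minutes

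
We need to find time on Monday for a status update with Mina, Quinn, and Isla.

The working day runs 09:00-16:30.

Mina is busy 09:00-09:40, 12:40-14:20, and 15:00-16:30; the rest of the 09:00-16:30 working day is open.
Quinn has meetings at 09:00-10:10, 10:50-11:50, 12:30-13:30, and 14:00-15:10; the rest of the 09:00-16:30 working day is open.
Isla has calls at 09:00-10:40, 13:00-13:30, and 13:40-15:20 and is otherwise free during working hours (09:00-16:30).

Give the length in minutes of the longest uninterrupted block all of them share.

40 minutes

Mina free within 09:00–16:30: 09:40–12:40, 14:20–15:00.
Quinn free within 09:00–16:30: 10:10–10:50, 11:50–12:30, 13:30–14:00, 15:10–16:30.
Isla free within 09:00–16:30: 10:40–13:00, 13:30–13:40, 15:20–16:30.
Mina ∩ Quinn: 10:10–10:50, 11:50–12:30.
Mina ∩ Quinn ∩ Isla: 10:40–10:50, 11:50–12:30.
Common window lengths: 10, 40 min; longest is 40.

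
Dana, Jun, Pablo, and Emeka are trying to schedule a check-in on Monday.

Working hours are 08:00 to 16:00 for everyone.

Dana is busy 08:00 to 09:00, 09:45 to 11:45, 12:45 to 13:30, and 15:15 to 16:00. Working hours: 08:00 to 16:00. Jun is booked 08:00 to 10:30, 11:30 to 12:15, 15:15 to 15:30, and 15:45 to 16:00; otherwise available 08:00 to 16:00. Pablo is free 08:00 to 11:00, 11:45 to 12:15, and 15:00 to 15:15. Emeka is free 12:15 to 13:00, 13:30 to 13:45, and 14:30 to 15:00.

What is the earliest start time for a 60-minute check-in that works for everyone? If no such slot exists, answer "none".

Dana free within 08:00–16:00: 09:00–09:45, 11:45–12:45, 13:30–15:15.
Jun free within 08:00–16:00: 10:30–11:30, 12:15–15:15, 15:30–15:45.
Dana ∩ Jun: 12:15–12:45, 13:30–15:15.
Dana ∩ Jun ∩ Pablo: 15:00–15:15.
Dana ∩ Jun ∩ Pablo ∩ Emeka: (none).
Windows ≥ 60 min: (none).

none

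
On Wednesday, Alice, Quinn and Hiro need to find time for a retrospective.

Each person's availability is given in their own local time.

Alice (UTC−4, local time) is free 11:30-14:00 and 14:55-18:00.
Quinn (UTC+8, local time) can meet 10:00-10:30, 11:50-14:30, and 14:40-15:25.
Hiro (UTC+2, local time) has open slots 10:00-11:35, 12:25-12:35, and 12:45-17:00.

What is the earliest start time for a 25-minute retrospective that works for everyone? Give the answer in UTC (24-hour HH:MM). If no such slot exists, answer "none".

Alice → UTC: 15:30–18:00, 18:55–22:00.
Quinn → UTC: 02:00–02:30, 03:50–06:30, 06:40–07:25.
Hiro → UTC: 08:00–09:35, 10:25–10:35, 10:45–15:00.
Alice ∩ Quinn: (none).
Alice ∩ Quinn ∩ Hiro: (none).
Windows ≥ 25 min: (none).

none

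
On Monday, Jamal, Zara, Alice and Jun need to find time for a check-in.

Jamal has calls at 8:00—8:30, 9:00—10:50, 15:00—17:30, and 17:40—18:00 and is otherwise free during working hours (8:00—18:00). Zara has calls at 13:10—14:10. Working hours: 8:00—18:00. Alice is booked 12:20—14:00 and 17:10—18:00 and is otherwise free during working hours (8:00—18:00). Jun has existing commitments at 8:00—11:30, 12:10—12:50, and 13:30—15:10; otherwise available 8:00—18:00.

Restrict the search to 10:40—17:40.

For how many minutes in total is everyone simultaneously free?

Jamal free within 08:00–18:00: 08:30–09:00, 10:50–15:00, 17:30–17:40.
Zara free within 08:00–18:00: 08:00–13:10, 14:10–18:00.
Alice free within 08:00–18:00: 08:00–12:20, 14:00–17:10.
Jun free within 08:00–18:00: 11:30–12:10, 12:50–13:30, 15:10–18:00.
Jamal ∩ Zara: 08:30–09:00, 10:50–13:10, 14:10–15:00, 17:30–17:40.
Jamal ∩ Zara ∩ Alice: 08:30–09:00, 10:50–12:20, 14:10–15:00.
Jamal ∩ Zara ∩ Alice ∩ Jun: 11:30–12:10.
Restricted to 10:40–17:40: 11:30–12:10.
Total common minutes: 40.

40 minutes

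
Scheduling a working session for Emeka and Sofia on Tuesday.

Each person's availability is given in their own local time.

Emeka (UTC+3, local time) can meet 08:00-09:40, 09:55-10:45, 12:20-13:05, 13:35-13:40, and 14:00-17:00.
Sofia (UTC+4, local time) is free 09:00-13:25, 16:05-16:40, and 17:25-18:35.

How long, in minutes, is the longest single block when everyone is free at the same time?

Emeka → UTC: 05:00–06:40, 06:55–07:45, 09:20–10:05, 10:35–10:40, 11:00–14:00.
Sofia → UTC: 05:00–09:25, 12:05–12:40, 13:25–14:35.
Emeka ∩ Sofia: 05:00–06:40, 06:55–07:45, 09:20–09:25, 12:05–12:40, 13:25–14:00.
Common window lengths: 100, 50, 5, 35, 35 min; longest is 100.

100 minutes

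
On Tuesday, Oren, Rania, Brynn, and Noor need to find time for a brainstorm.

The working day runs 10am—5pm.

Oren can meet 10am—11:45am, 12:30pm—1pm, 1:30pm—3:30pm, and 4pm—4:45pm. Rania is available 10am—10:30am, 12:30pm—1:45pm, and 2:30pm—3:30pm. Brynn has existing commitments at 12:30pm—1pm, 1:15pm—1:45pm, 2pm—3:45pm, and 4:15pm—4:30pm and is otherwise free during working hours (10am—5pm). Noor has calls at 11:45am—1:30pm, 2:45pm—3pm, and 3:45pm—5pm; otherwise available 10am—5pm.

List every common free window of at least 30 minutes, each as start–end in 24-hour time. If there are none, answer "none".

10:00–10:30

Brynn free within 10:00–17:00: 10:00–12:30, 13:00–13:15, 13:45–14:00, 15:45–16:15, 16:30–17:00.
Noor free within 10:00–17:00: 10:00–11:45, 13:30–14:45, 15:00–15:45.
Oren ∩ Rania: 10:00–10:30, 12:30–13:00, 13:30–13:45, 14:30–15:30.
Oren ∩ Rania ∩ Brynn: 10:00–10:30.
Oren ∩ Rania ∩ Brynn ∩ Noor: 10:00–10:30.
Windows ≥ 30 min: 10:00–10:30.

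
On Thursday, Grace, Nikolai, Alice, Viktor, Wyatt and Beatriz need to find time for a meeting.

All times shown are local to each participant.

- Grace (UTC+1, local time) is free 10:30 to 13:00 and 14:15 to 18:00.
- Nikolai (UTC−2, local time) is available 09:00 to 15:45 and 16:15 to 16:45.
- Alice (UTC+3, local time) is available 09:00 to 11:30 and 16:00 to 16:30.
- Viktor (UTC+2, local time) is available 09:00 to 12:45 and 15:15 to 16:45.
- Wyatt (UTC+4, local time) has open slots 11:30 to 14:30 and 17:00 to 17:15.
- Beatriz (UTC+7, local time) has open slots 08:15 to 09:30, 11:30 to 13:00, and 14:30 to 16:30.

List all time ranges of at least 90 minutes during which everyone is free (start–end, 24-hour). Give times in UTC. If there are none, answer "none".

none

Grace → UTC: 09:30–12:00, 13:15–17:00.
Nikolai → UTC: 11:00–17:45, 18:15–18:45.
Alice → UTC: 06:00–08:30, 13:00–13:30.
Viktor → UTC: 07:00–10:45, 13:15–14:45.
Wyatt → UTC: 07:30–10:30, 13:00–13:15.
Beatriz → UTC: 01:15–02:30, 04:30–06:00, 07:30–09:30.
Grace ∩ Nikolai: 11:00–12:00, 13:15–17:00.
Grace ∩ Nikolai ∩ Alice: 13:15–13:30.
Grace ∩ Nikolai ∩ Alice ∩ Viktor: 13:15–13:30.
Grace ∩ Nikolai ∩ Alice ∩ Viktor ∩ Wyatt: (none).
Grace ∩ Nikolai ∩ Alice ∩ Viktor ∩ Wyatt ∩ Beatriz: (none).
Windows ≥ 90 min: (none).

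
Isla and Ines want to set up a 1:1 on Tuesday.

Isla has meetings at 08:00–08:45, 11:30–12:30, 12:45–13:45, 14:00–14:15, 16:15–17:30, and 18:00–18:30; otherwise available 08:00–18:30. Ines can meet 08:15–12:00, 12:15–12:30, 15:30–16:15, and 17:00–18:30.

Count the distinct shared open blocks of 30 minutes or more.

Isla free within 08:00–18:30: 08:45–11:30, 12:30–12:45, 13:45–14:00, 14:15–16:15, 17:30–18:00.
Isla ∩ Ines: 08:45–11:30, 15:30–16:15, 17:30–18:00.
Windows ≥ 30 min: 08:45–11:30, 15:30–16:15, 17:30–18:00.
That's 3 windows.

3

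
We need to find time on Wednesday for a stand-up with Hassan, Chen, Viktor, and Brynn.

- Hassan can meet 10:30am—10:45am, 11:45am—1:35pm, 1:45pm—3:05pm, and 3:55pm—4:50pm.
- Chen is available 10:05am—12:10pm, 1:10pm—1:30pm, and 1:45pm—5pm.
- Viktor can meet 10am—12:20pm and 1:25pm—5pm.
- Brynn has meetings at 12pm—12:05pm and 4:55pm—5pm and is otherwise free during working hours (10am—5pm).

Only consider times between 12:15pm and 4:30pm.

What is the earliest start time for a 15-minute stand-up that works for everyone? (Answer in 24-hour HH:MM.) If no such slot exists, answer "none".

Brynn free within 10:00–17:00: 10:00–12:00, 12:05–16:55.
Hassan ∩ Chen: 10:30–10:45, 11:45–12:10, 13:10–13:30, 13:45–15:05, 15:55–16:50.
Hassan ∩ Chen ∩ Viktor: 10:30–10:45, 11:45–12:10, 13:25–13:30, 13:45–15:05, 15:55–16:50.
Hassan ∩ Chen ∩ Viktor ∩ Brynn: 10:30–10:45, 11:45–12:00, 12:05–12:10, 13:25–13:30, 13:45–15:05, 15:55–16:50.
Restricted to 12:15–16:30: 13:25–13:30, 13:45–15:05, 15:55–16:30.
Windows ≥ 15 min: 13:45–15:05, 15:55–16:30.
Earliest such window starts at 13:45.

13:45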